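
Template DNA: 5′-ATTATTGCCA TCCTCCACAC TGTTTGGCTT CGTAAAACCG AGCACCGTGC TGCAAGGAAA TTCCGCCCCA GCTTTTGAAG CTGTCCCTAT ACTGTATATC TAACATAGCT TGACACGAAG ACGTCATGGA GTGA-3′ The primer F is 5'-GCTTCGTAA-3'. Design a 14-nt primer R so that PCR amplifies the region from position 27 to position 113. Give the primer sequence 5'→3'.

The product's 3' end on the top strand is position 113.
The reverse primer anneals to the top strand over positions 100–113, i.e. to CTAACATAGCTTGA.
Its sequence written 5'→3' is the reverse complement: TCAAGCTATGTTAG.

5'-TCAAGCTATGTTAG-3'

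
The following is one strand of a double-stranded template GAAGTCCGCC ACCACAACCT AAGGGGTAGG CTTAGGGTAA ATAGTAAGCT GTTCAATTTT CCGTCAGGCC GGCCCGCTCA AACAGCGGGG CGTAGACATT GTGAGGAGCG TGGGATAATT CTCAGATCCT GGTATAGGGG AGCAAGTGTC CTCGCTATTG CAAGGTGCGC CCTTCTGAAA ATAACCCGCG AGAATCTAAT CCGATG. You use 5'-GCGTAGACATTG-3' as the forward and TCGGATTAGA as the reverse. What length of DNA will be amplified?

Forward primer GCGTAGACATTG is found on the top strand at positions 90–101.
Taking the reverse complement of TCGGATTAGA gives TCTAATCCGA, found at positions 195–204 on the template; the primer anneals here to the top strand with its 3' end pointing upstream.
Amplicon spans positions 90–204: 115 bp.

115 bp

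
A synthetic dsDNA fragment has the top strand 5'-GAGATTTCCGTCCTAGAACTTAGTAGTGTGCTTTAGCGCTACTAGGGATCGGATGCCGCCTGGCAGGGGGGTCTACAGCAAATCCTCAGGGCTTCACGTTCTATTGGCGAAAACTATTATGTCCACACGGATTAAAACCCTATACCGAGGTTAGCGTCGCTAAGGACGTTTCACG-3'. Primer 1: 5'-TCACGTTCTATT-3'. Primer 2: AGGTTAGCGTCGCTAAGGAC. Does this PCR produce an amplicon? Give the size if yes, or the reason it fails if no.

No product — both primers anneal to the same strand and extend in the same direction.

Primer 1 (TCACGTTCTATT) matches the top strand at positions 94–105 (3' end points downstream).
Primer 2 (AGGTTAGCGTCGCTAAGGAC) also matches the top strand directly, at positions 148–167 — its reverse complement GTCCTTAGCGACGCTAACCT is not present.
Both primers anneal to the bottom strand with 3' ends pointing the same way, so neither can prime synthesis back toward the other.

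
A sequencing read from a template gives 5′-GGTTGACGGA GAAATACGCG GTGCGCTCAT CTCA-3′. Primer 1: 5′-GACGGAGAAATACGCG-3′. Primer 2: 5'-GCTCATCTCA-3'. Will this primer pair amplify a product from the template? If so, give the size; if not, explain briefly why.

No product — both primers anneal to the same strand and extend in the same direction.

Primer 1 (GACGGAGAAATACGCG) matches the top strand at positions 5–20 (3' end points downstream).
Primer 2 (GCTCATCTCA) also matches the top strand directly, at positions 25–34 — its reverse complement TGAGATGAGC is not present.
Both primers anneal to the bottom strand with 3' ends pointing the same way, so neither can prime synthesis back toward the other.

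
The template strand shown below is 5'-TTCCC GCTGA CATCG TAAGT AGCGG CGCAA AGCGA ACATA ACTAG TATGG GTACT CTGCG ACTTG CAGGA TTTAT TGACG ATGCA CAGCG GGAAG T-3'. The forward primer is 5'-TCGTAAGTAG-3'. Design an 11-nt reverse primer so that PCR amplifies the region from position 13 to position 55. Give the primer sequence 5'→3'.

The product's 3' end on the top strand is position 55.
The reverse primer anneals to the top strand over positions 45–55, i.e. to GTATGGGTACT.
Its sequence written 5'→3' is the reverse complement: AGTACCCATAC.

5'-AGTACCCATAC-3'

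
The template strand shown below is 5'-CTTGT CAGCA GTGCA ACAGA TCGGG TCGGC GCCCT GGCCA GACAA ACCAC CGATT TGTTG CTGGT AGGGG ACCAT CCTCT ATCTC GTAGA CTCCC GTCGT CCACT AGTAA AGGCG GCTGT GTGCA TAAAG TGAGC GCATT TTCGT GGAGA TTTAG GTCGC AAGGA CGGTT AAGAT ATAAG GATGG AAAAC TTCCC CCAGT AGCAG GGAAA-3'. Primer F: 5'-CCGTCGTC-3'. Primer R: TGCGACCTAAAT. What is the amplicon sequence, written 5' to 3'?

The forward primer matches the template at positions 94–101.
Reverse complement of the reverse primer: ATTTAGGTCGCA. This occurs on the top strand at positions 150–161.
The product is the template from position 94 through 161 (68 bp).

5'-CCGTCGTCCACTAGTAAAGGCGGCTGTGTGCATAAAGTGAGCGCATTTTCGTGGAGATTTAGGTCGCA-3'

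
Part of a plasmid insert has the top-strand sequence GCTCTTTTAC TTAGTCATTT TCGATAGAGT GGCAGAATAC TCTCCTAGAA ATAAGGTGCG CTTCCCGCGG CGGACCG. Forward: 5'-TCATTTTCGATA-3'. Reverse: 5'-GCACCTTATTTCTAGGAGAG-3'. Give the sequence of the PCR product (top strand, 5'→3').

The forward primer matches the template at positions 15–26.
Reverse complement of the reverse primer: CTCTCCTAGAAATAAGGTGC. This occurs on the top strand at positions 40–59.
The product is the template from position 15 through 59 (45 bp).

5'-TCATTTTCGATAGAGTGGCAGAATACTCTCCTAGAAATAAGGTGC-3'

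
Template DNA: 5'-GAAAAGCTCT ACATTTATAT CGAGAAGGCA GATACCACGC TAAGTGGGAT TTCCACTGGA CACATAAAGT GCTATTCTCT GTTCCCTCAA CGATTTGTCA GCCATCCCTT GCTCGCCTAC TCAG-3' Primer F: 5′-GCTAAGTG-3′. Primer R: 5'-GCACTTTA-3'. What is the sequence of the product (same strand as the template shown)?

5'-GCTAAGTGGGATTTCCACTGGACACATAAAGTGC-3'

Scanning the template, GCTAAGTG occurs at positions 39–46; this primer anneals to the bottom strand there with its 3' end pointing downstream.
The reverse primer's reverse complement is TAAAGTGC, which matches the template at positions 65–72.
The product is the template from position 39 through 72 (34 bp).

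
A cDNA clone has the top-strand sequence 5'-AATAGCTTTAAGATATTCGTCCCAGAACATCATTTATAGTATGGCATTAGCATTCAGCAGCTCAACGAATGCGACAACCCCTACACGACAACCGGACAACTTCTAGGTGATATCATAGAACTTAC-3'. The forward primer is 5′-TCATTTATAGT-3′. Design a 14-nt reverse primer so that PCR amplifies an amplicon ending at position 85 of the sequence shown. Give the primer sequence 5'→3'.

5'-TGTAGGGGTTGTCG-3'

The forward primer binds at positions 30–40; the product's 3' end on the top strand is position 85.
The reverse primer anneals to the top strand over positions 72–85, i.e. to CGACAACCCCTACA.
Its sequence written 5'→3' is the reverse complement: TGTAGGGGTTGTCG.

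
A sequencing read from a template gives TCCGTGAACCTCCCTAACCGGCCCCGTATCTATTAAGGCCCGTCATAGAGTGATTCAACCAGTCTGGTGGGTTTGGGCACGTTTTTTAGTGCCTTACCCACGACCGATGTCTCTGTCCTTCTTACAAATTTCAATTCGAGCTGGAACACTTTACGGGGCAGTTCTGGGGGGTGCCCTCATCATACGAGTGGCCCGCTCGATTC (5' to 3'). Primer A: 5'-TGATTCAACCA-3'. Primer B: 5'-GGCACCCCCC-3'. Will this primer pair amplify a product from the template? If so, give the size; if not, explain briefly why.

Primer A (TGATTCAACCA) matches the top strand at positions 51–61; it acts as a forward primer.
Primer B's reverse complement is GGGGGGTGCC, matching the top strand at positions 166–175; it acts as a reverse primer.
The 3' ends face each other across positions 51–175, giving a 125 bp product.

Yes — a 125 bp product.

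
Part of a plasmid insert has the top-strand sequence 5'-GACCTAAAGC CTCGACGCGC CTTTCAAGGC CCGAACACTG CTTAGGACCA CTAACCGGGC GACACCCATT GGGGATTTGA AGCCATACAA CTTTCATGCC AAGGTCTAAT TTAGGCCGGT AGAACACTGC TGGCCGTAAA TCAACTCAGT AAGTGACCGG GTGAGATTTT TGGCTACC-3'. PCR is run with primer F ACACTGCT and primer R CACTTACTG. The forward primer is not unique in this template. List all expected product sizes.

121 bp, 32 bp

The forward primer ACACTGCT matches the top strand at positions 35–42, 124–131.
The reverse primer's reverse complement is CAGTAAGTG, matching at positions 147–155.
Each forward site pairs with the reverse site to give a product ending at position 155: sizes 121, 32 bp.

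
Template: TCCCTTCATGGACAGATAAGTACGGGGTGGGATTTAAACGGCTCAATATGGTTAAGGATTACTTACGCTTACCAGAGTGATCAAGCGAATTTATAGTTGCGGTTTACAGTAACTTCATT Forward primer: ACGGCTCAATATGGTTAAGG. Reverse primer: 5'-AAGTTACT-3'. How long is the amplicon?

Forward primer ACGGCTCAATATGGTTAAGG is found on the top strand at positions 38–57.
Taking the reverse complement of AAGTTACT gives AGTAACTT, found at positions 108–115 on the template; the primer anneals here to the top strand with its 3' end pointing upstream.
Amplicon spans positions 38–115: 78 bp.

78 bp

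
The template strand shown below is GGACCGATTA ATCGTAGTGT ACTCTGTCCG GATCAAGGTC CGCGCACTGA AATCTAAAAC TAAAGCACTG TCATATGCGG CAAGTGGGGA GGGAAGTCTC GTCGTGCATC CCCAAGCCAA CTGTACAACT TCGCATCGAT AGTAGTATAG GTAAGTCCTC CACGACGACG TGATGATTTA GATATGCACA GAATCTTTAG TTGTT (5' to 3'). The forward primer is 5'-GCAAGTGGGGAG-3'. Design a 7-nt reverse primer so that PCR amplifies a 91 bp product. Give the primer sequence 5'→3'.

The forward primer binds at positions 80–91, so a 91 bp product ends at position 80 + 91 − 1 = 170.
The reverse primer anneals to the top strand over positions 164–170, i.e. to GACGACG.
Its sequence written 5'→3' is the reverse complement: CGTCGTC.

5'-CGTCGTC-3'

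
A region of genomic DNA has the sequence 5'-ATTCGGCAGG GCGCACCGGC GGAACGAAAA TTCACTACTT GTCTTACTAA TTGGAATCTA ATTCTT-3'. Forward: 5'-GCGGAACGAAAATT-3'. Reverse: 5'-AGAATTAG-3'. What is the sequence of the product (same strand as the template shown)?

5'-GCGGAACGAAAATTCACTACTTGTCTTACTAATTGGAATCTAATTCT-3'

Scanning the template, GCGGAACGAAAATT occurs at positions 19–32; this primer anneals to the bottom strand there with its 3' end pointing downstream.
Reverse complement of the reverse primer: CTAATTCT. This occurs on the top strand at positions 58–65.
The product is the template from position 19 through 65 (47 bp).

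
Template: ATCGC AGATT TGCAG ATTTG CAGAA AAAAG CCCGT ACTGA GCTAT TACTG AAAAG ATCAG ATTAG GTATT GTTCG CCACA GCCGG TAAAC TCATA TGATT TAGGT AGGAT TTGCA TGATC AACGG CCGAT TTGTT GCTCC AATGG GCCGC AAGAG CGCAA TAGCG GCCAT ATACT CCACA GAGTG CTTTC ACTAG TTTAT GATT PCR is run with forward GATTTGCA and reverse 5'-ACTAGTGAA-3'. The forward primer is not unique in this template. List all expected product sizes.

The forward primer GATTTGCA matches the top strand at positions 7–14, 15–22, 108–115.
The reverse primer's reverse complement is TTCACTAGT, matching at positions 188–196.
Each forward site pairs with the reverse site to give a product ending at position 196: sizes 190, 182, 89 bp.

190 bp, 182 bp, 89 bp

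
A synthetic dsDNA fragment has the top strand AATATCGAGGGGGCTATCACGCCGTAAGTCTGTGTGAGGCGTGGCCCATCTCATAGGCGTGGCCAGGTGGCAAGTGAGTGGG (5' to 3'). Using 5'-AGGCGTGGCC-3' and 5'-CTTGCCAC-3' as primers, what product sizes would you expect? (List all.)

The forward primer AGGCGTGGCC matches the top strand at positions 37–46, 55–64.
The reverse primer's reverse complement is GTGGCAAG, matching at positions 67–74.
Each forward site pairs with the reverse site to give a product ending at position 74: sizes 38, 20 bp.

38 bp, 20 bp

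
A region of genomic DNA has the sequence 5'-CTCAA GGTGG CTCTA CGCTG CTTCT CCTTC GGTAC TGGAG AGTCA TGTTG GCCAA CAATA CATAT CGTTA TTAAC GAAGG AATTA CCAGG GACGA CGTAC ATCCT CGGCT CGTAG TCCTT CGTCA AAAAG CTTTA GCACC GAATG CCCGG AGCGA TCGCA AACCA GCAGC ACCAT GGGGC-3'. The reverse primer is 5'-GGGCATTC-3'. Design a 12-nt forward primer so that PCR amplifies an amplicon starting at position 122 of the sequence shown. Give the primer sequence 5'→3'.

5'-GTCAAAAAGCTT-3'

The reverse primer's reverse complement GAATGCCC matches the template at positions 141–148; the product starts at position 122.
The forward primer is identical to the top strand over positions 122–133: GTCAAAAAGCTT.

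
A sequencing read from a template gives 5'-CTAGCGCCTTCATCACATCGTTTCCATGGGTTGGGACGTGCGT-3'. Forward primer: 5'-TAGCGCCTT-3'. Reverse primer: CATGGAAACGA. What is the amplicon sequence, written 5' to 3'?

5'-TAGCGCCTTCATCACATCGTTTCCATG-3'

The forward primer matches the template at positions 2–10.
The reverse primer's reverse complement is TCGTTTCCATG, which matches the template at positions 18–28.
The product is the template from position 2 through 28 (27 bp).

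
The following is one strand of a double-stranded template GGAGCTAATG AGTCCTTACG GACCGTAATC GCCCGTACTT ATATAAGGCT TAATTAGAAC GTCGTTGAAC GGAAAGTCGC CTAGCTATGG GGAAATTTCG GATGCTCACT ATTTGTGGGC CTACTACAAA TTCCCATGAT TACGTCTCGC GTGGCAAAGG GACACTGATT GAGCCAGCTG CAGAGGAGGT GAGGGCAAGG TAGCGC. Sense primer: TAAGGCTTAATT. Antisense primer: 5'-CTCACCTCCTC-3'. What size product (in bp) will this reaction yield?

150 bp

The forward primer matches the template at positions 44–55.
Taking the reverse complement of CTCACCTCCTC gives GAGGAGGTGAG, found at positions 183–193 on the template; the primer anneals here to the top strand with its 3' end pointing upstream.
Product length = (reverse-primer end) − (forward-primer start) + 1 = 193 − 44 + 1 = 150 bp.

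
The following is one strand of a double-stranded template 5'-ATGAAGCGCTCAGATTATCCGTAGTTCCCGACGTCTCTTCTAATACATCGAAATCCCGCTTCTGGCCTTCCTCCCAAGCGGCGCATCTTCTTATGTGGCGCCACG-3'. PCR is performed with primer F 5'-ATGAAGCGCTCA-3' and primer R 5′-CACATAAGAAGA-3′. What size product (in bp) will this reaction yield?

97 bp

The forward primer matches the template at positions 1–12.
Taking the reverse complement of CACATAAGAAGA gives TCTTCTTATGTG, found at positions 86–97 on the template; the primer anneals here to the top strand with its 3' end pointing upstream.
Product length = (reverse-primer end) − (forward-primer start) + 1 = 97 − 1 + 1 = 97 bp.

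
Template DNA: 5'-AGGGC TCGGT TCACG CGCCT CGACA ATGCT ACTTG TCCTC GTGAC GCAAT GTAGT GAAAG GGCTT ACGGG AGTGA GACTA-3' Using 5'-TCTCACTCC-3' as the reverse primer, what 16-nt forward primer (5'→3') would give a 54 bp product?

The reverse primer's reverse complement GGAGTGAGA matches the template at positions 69–77, so the product ends at position 77.
A 54 bp product then starts at position 77 − 54 + 1 = 24.
The forward primer is identical to the top strand there: CAATGCTACTTGTCCT.

5'-CAATGCTACTTGTCCT-3'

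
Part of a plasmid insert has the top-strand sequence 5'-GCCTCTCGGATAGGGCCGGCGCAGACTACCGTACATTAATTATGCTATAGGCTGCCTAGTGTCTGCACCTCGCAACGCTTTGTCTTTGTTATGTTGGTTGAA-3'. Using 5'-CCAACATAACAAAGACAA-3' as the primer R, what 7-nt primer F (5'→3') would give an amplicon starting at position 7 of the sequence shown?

The reverse primer's reverse complement TTGTCTTTGTTATGTTGG matches the template at positions 80–97; the product starts at position 7.
The forward primer is identical to the top strand over positions 7–13: CGGATAG.

5'-CGGATAG-3'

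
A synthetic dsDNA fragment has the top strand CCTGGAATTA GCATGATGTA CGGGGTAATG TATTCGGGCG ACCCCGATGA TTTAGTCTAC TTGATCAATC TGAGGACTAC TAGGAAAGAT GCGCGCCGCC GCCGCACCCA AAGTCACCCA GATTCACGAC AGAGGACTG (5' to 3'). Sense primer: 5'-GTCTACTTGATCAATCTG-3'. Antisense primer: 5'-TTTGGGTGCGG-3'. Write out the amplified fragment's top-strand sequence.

5'-GTCTACTTGATCAATCTGAGGACTACTAGGAAAGATGCGCGCCGCCGCCGCACCCAAA-3'

Scanning the template, GTCTACTTGATCAATCTG occurs at positions 55–72; this primer anneals to the bottom strand there with its 3' end pointing downstream.
Taking the reverse complement of TTTGGGTGCGG gives CCGCACCCAAA, found at positions 102–112 on the template; the primer anneals here to the top strand with its 3' end pointing upstream.
The product is the template from position 55 through 112 (58 bp).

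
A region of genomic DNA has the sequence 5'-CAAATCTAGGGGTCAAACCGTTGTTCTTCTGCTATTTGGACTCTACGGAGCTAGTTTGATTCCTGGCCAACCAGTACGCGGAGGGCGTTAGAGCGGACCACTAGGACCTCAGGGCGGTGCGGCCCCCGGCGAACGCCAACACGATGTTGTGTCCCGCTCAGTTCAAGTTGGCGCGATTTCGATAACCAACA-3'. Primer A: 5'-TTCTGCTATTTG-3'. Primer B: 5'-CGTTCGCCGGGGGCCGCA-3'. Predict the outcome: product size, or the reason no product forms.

Primer A (TTCTGCTATTTG) matches the top strand at positions 27–38; it acts as a forward primer.
Primer B's reverse complement is TGCGGCCCCCGGCGAACG, matching the top strand at positions 118–135; it acts as a reverse primer.
The 3' ends face each other across positions 27–135, giving a 109 bp product.

Yes — a 109 bp product.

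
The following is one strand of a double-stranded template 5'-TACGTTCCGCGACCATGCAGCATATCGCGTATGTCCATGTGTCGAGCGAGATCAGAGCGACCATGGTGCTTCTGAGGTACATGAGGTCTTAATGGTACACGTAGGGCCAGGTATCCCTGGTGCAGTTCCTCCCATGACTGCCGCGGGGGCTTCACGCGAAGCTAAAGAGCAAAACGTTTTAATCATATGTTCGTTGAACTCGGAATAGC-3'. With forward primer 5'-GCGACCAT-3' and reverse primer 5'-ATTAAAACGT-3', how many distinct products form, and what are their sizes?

Two products: 175 bp, 127 bp

The forward primer GCGACCAT matches the top strand at positions 9–16, 57–64.
The reverse primer's reverse complement is ACGTTTTAAT, matching at positions 174–183.
Each forward site pairs with the reverse site to give a product ending at position 183: sizes 175, 127 bp.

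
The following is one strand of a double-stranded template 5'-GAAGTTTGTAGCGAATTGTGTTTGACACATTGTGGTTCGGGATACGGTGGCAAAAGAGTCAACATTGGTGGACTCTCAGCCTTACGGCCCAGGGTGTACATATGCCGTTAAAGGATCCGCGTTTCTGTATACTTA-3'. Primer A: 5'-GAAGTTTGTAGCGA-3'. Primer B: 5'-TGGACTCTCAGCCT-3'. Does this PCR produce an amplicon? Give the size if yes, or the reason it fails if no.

No product — both primers anneal to the same strand and extend in the same direction.

Primer A (GAAGTTTGTAGCGA) matches the top strand at positions 1–14 (3' end points downstream).
Primer B (TGGACTCTCAGCCT) also matches the top strand directly, at positions 69–82 — its reverse complement AGGCTGAGAGTCCA is not present.
Both primers anneal to the bottom strand with 3' ends pointing the same way, so neither can prime synthesis back toward the other.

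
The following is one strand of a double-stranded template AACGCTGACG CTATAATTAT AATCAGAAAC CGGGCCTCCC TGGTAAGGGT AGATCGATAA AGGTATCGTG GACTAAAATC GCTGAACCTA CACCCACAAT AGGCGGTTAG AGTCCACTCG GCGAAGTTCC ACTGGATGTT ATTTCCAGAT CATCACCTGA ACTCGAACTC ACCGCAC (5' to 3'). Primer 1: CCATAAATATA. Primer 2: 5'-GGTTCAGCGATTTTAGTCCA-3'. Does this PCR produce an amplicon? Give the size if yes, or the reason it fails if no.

No product — primer 1 has no binding site in the template.

Primer 1 (CCATAAATATA) does not match the top strand, and its reverse complement TATATTTATGG does not match either.
With no annealing site for primer 1, no amplification occurs.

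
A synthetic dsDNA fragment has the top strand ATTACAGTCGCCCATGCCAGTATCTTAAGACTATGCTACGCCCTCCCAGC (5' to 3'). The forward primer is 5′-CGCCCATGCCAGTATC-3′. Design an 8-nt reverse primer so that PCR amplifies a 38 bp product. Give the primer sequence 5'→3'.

5'-GGAGGGCG-3'

The forward primer binds at positions 9–24, so a 38 bp product ends at position 9 + 38 − 1 = 46.
The reverse primer anneals to the top strand over positions 39–46, i.e. to CGCCCTCC.
Its sequence written 5'→3' is the reverse complement: GGAGGGCG.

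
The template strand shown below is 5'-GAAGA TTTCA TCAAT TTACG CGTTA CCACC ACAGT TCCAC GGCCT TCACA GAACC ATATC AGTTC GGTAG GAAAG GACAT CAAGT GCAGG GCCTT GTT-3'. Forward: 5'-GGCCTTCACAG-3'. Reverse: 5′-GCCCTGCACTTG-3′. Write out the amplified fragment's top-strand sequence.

5'-GGCCTTCACAGAACCATATCAGTTCGGTAGGAAAGGACATCAAGTGCAGGGC-3'

Scanning the template, GGCCTTCACAG occurs at positions 41–51; this primer anneals to the bottom strand there with its 3' end pointing downstream.
The reverse primer's reverse complement is CAAGTGCAGGGC, which matches the template at positions 81–92.
The product is the template from position 41 through 92 (52 bp).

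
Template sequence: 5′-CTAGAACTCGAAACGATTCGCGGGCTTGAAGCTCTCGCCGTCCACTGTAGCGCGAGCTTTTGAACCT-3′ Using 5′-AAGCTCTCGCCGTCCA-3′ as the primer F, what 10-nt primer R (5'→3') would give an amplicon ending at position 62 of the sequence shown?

The forward primer binds at positions 29–44; the product's 3' end on the top strand is position 62.
The reverse primer anneals to the top strand over positions 53–62, i.e. to CGAGCTTTTG.
Its sequence written 5'→3' is the reverse complement: CAAAAGCTCG.

5'-CAAAAGCTCG-3'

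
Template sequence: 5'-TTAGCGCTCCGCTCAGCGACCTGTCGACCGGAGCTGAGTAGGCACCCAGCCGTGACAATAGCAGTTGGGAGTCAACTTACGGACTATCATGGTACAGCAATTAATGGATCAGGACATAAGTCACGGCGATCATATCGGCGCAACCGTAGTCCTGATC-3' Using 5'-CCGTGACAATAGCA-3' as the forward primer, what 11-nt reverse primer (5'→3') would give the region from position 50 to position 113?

5'-CCTGATCCATT-3'

The product's 3' end on the top strand is position 113.
The reverse primer anneals to the top strand over positions 103–113, i.e. to AATGGATCAGG.
Its sequence written 5'→3' is the reverse complement: CCTGATCCATT.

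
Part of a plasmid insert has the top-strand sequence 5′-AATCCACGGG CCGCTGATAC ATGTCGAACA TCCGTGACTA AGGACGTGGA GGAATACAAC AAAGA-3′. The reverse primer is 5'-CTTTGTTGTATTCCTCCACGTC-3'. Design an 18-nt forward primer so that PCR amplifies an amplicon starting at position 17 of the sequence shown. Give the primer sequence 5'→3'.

5'-ATACATGTCGAACATCCG-3'

The reverse primer's reverse complement GACGTGGAGGAATACAACAAAG matches the template at positions 43–64; the product starts at position 17.
The forward primer is identical to the top strand over positions 17–34: ATACATGTCGAACATCCG.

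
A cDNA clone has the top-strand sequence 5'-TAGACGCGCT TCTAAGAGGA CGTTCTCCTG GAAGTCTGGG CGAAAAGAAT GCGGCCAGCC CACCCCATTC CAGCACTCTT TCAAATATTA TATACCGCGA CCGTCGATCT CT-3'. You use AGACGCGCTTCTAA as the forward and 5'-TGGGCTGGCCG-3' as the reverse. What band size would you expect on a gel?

Forward primer AGACGCGCTTCTAA is found on the top strand at positions 2–15.
Taking the reverse complement of TGGGCTGGCCG gives CGGCCAGCCCA, found at positions 52–62 on the template; the primer anneals here to the top strand with its 3' end pointing upstream.
Product length = (reverse-primer end) − (forward-primer start) + 1 = 62 − 2 + 1 = 61 bp.

61 bp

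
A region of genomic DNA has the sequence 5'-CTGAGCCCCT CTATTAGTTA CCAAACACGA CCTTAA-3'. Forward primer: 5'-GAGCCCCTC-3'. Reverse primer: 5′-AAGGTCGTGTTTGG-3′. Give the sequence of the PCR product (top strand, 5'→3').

The forward primer matches the template at positions 3–11.
Reverse complement of the reverse primer: CCAAACACGACCTT. This occurs on the top strand at positions 21–34.
The product is the template from position 3 through 34 (32 bp).

5'-GAGCCCCTCTATTAGTTACCAAACACGACCTT-3'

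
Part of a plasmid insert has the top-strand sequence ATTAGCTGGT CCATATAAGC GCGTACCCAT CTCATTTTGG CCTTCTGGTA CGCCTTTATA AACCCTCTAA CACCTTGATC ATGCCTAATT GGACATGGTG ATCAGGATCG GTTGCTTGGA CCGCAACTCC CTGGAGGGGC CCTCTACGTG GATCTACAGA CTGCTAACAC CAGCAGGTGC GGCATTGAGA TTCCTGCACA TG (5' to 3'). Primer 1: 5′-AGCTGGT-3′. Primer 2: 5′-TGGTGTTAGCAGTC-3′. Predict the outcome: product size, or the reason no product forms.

Yes — a 169 bp product.

Primer 1 (AGCTGGT) matches the top strand at positions 4–10; it acts as a forward primer.
Primer 2's reverse complement is GACTGCTAACACCA, matching the top strand at positions 159–172; it acts as a reverse primer.
The 3' ends face each other across positions 4–172, giving a 169 bp product.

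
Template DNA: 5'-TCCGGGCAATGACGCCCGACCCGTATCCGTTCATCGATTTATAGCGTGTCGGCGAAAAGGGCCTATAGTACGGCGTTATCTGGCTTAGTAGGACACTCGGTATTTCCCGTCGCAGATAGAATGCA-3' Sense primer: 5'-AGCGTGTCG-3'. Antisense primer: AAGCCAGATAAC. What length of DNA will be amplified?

44 bp

The forward primer matches the template at positions 43–51.
Reverse complement of the reverse primer: GTTATCTGGCTT. This occurs on the top strand at positions 75–86.
Amplicon spans positions 43–86: 44 bp.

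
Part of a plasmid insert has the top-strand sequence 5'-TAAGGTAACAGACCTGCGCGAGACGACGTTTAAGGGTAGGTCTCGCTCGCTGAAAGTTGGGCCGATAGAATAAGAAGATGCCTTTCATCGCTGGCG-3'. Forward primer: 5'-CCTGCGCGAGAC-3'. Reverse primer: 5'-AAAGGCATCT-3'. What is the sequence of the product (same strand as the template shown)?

The forward primer matches the template at positions 13–24.
The reverse primer's reverse complement is AGATGCCTTT, which matches the template at positions 76–85.
The product is the template from position 13 through 85 (73 bp).

5'-CCTGCGCGAGACGACGTTTAAGGGTAGGTCTCGCTCGCTGAAAGTTGGGCCGATAGAATAAGAAGATGCCTTT-3'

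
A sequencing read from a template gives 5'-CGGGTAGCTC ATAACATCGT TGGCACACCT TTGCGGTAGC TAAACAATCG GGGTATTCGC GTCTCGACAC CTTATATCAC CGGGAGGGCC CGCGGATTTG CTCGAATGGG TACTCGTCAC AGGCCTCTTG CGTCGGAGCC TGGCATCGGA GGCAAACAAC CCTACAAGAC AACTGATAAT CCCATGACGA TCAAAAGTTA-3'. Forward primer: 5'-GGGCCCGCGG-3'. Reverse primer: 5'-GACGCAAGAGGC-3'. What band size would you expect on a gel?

The forward primer matches the template at positions 86–95.
Taking the reverse complement of GACGCAAGAGGC gives GCCTCTTGCGTC, found at positions 123–134 on the template; the primer anneals here to the top strand with its 3' end pointing upstream.
Amplicon spans positions 86–134: 49 bp.

49 bp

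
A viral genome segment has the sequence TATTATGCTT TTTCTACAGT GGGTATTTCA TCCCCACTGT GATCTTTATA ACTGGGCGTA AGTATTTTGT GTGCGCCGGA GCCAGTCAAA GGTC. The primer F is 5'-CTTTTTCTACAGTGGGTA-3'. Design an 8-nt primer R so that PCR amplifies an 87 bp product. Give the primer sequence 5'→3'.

5'-GACCTTTG-3'

The forward primer binds at positions 8–25, so an 87 bp product ends at position 8 + 87 − 1 = 94.
The reverse primer anneals to the top strand over positions 87–94, i.e. to CAAAGGTC.
Its sequence written 5'→3' is the reverse complement: GACCTTTG.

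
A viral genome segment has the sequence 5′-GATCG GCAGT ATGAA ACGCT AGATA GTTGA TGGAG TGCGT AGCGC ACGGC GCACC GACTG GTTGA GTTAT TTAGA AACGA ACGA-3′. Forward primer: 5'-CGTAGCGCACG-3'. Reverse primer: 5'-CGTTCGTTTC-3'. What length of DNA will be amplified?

Scanning the template, CGTAGCGCACG occurs at positions 38–48; this primer anneals to the bottom strand there with its 3' end pointing downstream.
Taking the reverse complement of CGTTCGTTTC gives GAAACGAACG, found at positions 74–83 on the template; the primer anneals here to the top strand with its 3' end pointing upstream.
The product runs from position 38 to position 83, so its length is 83 − 38 + 1 = 46 bp.

46 bp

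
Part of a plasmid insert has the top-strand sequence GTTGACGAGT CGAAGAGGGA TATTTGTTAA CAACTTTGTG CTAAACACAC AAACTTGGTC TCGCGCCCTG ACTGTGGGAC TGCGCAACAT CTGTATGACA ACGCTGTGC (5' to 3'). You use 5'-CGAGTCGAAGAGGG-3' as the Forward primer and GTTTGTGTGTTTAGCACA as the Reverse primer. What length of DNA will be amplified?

49 bp

Forward primer CGAGTCGAAGAGGG is found on the top strand at positions 6–19.
The reverse primer's reverse complement is TGTGCTAAACACACAAAC, which matches the template at positions 37–54.
Amplicon spans positions 6–54: 49 bp.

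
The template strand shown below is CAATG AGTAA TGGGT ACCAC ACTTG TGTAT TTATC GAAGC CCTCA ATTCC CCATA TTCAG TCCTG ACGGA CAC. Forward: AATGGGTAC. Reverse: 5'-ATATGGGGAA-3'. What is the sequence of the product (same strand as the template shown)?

Forward primer AATGGGTAC is found on the top strand at positions 9–17.
The reverse primer's reverse complement is TTCCCCATAT, which matches the template at positions 47–56.
The product is the template from position 9 through 56 (48 bp).

5'-AATGGGTACCACACTTGTGTATTTATCGAAGCCCTCAATTCCCCATAT-3'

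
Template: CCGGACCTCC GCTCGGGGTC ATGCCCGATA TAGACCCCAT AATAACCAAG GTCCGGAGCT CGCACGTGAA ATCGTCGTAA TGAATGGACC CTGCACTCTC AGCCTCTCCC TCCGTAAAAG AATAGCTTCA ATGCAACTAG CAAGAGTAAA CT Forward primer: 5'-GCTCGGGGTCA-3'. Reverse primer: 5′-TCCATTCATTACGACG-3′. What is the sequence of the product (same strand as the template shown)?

5'-GCTCGGGGTCATGCCCGATATAGACCCCATAATAACCAAGGTCCGGAGCTCGCACGTGAAATCGTCGTAATGAATGGA-3'

Forward primer GCTCGGGGTCA is found on the top strand at positions 11–21.
The reverse primer's reverse complement is CGTCGTAATGAATGGA, which matches the template at positions 73–88.
The product is the template from position 11 through 88 (78 bp).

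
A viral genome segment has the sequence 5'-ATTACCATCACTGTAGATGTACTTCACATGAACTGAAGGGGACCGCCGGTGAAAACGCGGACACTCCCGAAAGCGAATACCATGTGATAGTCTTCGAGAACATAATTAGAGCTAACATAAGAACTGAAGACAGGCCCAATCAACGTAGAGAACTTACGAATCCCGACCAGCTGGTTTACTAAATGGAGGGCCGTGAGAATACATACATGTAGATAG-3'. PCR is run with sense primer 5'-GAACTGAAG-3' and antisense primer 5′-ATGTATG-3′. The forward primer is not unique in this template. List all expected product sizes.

The forward primer GAACTGAAG matches the top strand at positions 30–38, 121–129.
The reverse primer's reverse complement is CATACAT, matching at positions 202–208.
Each forward site pairs with the reverse site to give a product ending at position 208: sizes 179, 88 bp.

179 bp, 88 bp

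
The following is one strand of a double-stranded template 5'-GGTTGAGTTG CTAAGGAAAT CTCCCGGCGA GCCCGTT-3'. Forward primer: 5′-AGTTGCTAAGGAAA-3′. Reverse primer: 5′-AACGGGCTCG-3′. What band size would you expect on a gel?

Scanning the template, AGTTGCTAAGGAAA occurs at positions 6–19; this primer anneals to the bottom strand there with its 3' end pointing downstream.
Reverse complement of the reverse primer: CGAGCCCGTT. This occurs on the top strand at positions 28–37.
Product length = (reverse-primer end) − (forward-primer start) + 1 = 37 − 6 + 1 = 32 bp.

32 bp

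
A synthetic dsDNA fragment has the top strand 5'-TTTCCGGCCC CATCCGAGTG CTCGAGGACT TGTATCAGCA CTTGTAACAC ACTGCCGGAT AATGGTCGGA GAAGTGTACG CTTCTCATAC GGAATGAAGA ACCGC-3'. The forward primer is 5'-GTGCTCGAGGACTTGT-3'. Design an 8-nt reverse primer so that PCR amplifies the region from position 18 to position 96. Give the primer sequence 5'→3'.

5'-CATTCCGT-3'

The product's 3' end on the top strand is position 96.
The reverse primer anneals to the top strand over positions 89–96, i.e. to ACGGAATG.
Its sequence written 5'→3' is the reverse complement: CATTCCGT.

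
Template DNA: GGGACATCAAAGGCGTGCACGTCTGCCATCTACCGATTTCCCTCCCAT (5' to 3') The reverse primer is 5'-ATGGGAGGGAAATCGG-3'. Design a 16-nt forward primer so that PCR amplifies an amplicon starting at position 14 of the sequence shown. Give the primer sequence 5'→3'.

5'-CGTGCACGTCTGCCAT-3'

The reverse primer's reverse complement CCGATTTCCCTCCCAT matches the template at positions 33–48; the product starts at position 14.
The forward primer is identical to the top strand over positions 14–29: CGTGCACGTCTGCCAT.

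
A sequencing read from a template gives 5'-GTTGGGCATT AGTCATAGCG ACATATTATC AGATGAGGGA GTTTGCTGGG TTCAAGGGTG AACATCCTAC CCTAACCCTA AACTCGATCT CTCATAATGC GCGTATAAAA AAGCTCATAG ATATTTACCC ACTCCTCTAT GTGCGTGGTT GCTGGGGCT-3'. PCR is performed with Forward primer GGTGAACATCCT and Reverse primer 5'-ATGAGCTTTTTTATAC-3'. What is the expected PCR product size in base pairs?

The forward primer matches the template at positions 57–68.
Taking the reverse complement of ATGAGCTTTTTTATAC gives GTATAAAAAAGCTCAT, found at positions 103–118 on the template; the primer anneals here to the top strand with its 3' end pointing upstream.
Amplicon spans positions 57–118: 62 bp.

62 bp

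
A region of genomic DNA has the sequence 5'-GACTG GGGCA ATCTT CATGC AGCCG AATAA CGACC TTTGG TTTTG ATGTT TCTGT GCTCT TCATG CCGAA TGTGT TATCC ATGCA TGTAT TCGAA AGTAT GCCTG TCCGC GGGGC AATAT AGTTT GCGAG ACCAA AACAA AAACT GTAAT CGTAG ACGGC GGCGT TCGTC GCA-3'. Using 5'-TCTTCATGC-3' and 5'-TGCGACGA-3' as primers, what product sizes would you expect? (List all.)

The forward primer TCTTCATGC matches the top strand at positions 12–20, 58–66.
The reverse primer's reverse complement is TCGTCGCA, matching at positions 166–173.
Each forward site pairs with the reverse site to give a product ending at position 173: sizes 162, 116 bp.

162 bp, 116 bp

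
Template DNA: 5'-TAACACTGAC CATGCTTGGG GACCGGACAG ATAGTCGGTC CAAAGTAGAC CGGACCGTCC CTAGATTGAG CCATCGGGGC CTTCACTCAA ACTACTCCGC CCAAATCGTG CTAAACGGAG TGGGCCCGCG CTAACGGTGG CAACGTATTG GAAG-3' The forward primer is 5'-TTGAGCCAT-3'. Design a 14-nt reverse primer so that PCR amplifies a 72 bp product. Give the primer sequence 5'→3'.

The forward primer binds at positions 66–74, so a 72 bp product ends at position 66 + 72 − 1 = 137.
The reverse primer anneals to the top strand over positions 124–137, i.e. to GCCCGCGCTAACGG.
Its sequence written 5'→3' is the reverse complement: CCGTTAGCGCGGGC.

5'-CCGTTAGCGCGGGC-3'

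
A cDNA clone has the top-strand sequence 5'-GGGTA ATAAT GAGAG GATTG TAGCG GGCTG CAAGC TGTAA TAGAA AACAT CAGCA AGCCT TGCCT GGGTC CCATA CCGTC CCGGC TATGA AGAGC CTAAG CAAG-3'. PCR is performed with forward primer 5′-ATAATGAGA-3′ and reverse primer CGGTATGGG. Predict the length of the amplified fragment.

Forward primer ATAATGAGA is found on the top strand at positions 6–14.
The reverse primer's reverse complement is CCCATACCG, which matches the template at positions 70–78.
The product runs from position 6 to position 78, so its length is 78 − 6 + 1 = 73 bp.

73 bp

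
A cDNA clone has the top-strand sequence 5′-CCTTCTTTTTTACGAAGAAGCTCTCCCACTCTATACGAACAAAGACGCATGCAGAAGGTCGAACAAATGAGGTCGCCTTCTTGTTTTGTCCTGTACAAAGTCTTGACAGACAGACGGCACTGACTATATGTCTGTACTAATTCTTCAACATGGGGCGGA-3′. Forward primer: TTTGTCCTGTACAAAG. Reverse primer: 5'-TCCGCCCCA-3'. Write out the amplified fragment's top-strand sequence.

The forward primer matches the template at positions 85–100.
The reverse primer's reverse complement is TGGGGCGGA, which matches the template at positions 151–159.
The product is the template from position 85 through 159 (75 bp).

5'-TTTGTCCTGTACAAAGTCTTGACAGACAGACGGCACTGACTATATGTCTGTACTAATTCTTCAACATGGGGCGGA-3'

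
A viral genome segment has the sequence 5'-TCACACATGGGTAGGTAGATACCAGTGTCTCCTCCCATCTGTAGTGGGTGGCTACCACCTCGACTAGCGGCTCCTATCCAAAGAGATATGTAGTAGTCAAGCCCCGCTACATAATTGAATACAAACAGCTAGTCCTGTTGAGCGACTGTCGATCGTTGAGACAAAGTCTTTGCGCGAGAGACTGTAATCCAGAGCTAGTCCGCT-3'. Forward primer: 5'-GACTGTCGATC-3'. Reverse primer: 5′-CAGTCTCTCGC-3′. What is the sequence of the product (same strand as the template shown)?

Scanning the template, GACTGTCGATC occurs at positions 144–154; this primer anneals to the bottom strand there with its 3' end pointing downstream.
The reverse primer's reverse complement is GCGAGAGACTG, which matches the template at positions 174–184.
The product is the template from position 144 through 184 (41 bp).

5'-GACTGTCGATCGTTGAGACAAAGTCTTTGCGCGAGAGACTG-3'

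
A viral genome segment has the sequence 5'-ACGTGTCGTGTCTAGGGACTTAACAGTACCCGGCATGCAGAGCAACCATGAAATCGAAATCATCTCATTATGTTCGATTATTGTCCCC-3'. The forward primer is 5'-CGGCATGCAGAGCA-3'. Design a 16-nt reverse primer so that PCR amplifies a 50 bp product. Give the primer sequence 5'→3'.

5'-TAATCGAACATAATGA-3'

The forward primer binds at positions 31–44, so a 50 bp product ends at position 31 + 50 − 1 = 80.
The reverse primer anneals to the top strand over positions 65–80, i.e. to TCATTATGTTCGATTA.
Its sequence written 5'→3' is the reverse complement: TAATCGAACATAATGA.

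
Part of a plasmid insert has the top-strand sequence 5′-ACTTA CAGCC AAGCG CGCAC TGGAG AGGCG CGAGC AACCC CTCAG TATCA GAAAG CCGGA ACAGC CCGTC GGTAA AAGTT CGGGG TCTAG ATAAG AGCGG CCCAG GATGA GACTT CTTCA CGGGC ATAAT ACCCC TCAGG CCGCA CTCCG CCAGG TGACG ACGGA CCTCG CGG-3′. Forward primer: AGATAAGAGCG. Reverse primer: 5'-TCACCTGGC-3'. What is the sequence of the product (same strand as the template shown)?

Scanning the template, AGATAAGAGCG occurs at positions 89–99; this primer anneals to the bottom strand there with its 3' end pointing downstream.
Taking the reverse complement of TCACCTGGC gives GCCAGGTGA, found at positions 150–158 on the template; the primer anneals here to the top strand with its 3' end pointing upstream.
The product is the template from position 89 through 158 (70 bp).

5'-AGATAAGAGCGGCCCAGGATGAGACTTCTTCACGGGCATAATACCCCTCAGGCCGCACTCCGCCAGGTGA-3'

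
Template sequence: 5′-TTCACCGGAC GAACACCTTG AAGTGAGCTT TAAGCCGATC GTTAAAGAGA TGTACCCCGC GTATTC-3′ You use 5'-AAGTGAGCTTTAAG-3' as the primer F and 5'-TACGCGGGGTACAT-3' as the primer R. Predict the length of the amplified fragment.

Scanning the template, AAGTGAGCTTTAAG occurs at positions 21–34; this primer anneals to the bottom strand there with its 3' end pointing downstream.
The reverse primer's reverse complement is ATGTACCCCGCGTA, which matches the template at positions 50–63.
Amplicon spans positions 21–63: 43 bp.

43 bp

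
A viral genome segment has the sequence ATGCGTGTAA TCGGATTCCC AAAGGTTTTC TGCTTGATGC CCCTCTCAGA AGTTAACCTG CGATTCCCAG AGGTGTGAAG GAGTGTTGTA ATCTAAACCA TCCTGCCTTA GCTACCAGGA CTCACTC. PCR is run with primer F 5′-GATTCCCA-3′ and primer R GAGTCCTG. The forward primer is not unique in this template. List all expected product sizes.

110 bp, 62 bp

The forward primer GATTCCCA matches the top strand at positions 14–21, 62–69.
The reverse primer's reverse complement is CAGGACTC, matching at positions 116–123.
Each forward site pairs with the reverse site to give a product ending at position 123: sizes 110, 62 bp.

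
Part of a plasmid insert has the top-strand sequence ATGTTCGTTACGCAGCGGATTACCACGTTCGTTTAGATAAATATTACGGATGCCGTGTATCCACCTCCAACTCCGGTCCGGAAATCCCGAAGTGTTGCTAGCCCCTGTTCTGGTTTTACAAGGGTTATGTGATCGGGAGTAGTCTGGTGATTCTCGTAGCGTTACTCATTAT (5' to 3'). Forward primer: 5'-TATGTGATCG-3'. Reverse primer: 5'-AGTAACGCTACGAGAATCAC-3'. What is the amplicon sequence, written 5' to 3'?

Scanning the template, TATGTGATCG occurs at positions 126–135; this primer anneals to the bottom strand there with its 3' end pointing downstream.
Reverse complement of the reverse primer: GTGATTCTCGTAGCGTTACT. This occurs on the top strand at positions 147–166.
The product is the template from position 126 through 166 (41 bp).

5'-TATGTGATCGGGAGTAGTCTGGTGATTCTCGTAGCGTTACT-3'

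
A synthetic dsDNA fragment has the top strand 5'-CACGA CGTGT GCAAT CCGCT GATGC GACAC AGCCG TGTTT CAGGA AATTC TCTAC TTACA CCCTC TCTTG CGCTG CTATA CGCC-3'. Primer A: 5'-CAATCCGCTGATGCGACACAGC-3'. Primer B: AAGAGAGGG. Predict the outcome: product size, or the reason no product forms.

Yes — a 58 bp product.

Primer A (CAATCCGCTGATGCGACACAGC) matches the top strand at positions 12–33; it acts as a forward primer.
Primer B's reverse complement is CCCTCTCTT, matching the top strand at positions 61–69; it acts as a reverse primer.
The 3' ends face each other across positions 12–69, giving a 58 bp product.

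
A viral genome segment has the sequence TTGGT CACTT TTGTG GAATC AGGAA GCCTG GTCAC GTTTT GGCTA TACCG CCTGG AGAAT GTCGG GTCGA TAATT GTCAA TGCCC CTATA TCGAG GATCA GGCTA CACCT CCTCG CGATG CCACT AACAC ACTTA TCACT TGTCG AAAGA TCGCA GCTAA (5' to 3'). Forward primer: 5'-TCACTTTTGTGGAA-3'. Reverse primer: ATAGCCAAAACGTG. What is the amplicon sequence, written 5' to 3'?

Scanning the template, TCACTTTTGTGGAA occurs at positions 5–18; this primer anneals to the bottom strand there with its 3' end pointing downstream.
Taking the reverse complement of ATAGCCAAAACGTG gives CACGTTTTGGCTAT, found at positions 33–46 on the template; the primer anneals here to the top strand with its 3' end pointing upstream.
The product is the template from position 5 through 46 (42 bp).

5'-TCACTTTTGTGGAATCAGGAAGCCTGGTCACGTTTTGGCTAT-3'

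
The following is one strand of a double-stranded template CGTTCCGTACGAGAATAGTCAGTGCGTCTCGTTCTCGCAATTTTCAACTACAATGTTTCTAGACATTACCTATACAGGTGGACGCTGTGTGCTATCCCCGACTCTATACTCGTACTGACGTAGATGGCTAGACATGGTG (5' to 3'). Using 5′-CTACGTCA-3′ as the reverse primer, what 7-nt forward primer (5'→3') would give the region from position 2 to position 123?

The reverse primer's reverse complement TGACGTAG matches the template at positions 116–123; the product starts at position 2.
The forward primer is identical to the top strand over positions 2–8: GTTCCGT.

5'-GTTCCGT-3'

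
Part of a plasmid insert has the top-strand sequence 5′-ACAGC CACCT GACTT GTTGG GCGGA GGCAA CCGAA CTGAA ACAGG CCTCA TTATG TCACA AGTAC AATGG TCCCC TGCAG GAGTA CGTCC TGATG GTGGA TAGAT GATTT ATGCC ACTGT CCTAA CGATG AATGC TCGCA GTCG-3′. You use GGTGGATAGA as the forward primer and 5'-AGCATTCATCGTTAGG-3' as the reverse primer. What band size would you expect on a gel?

42 bp

Forward primer GGTGGATAGA is found on the top strand at positions 95–104.
Taking the reverse complement of AGCATTCATCGTTAGG gives CCTAACGATGAATGCT, found at positions 121–136 on the template; the primer anneals here to the top strand with its 3' end pointing upstream.
The product runs from position 95 to position 136, so its length is 136 − 95 + 1 = 42 bp.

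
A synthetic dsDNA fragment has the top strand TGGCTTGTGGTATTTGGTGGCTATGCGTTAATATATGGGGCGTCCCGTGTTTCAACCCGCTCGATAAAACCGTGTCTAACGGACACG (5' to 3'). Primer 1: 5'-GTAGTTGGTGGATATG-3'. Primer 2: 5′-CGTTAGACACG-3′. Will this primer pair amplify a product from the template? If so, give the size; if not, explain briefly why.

No product — primer 1 has no binding site in the template.

Primer 1 (GTAGTTGGTGGATATG) does not match the top strand, and its reverse complement CATATCCACCAACTAC does not match either.
With no annealing site for primer 1, no amplification occurs.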